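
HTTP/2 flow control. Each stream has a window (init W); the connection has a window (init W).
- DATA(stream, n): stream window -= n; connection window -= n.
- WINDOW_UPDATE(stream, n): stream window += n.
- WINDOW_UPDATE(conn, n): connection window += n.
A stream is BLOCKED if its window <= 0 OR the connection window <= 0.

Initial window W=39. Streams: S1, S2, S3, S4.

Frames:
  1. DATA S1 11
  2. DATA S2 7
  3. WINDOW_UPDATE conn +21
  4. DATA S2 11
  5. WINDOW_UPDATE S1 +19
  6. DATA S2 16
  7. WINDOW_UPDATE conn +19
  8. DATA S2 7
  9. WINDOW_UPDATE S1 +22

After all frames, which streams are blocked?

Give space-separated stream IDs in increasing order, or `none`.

Answer: S2

Derivation:
Op 1: conn=28 S1=28 S2=39 S3=39 S4=39 blocked=[]
Op 2: conn=21 S1=28 S2=32 S3=39 S4=39 blocked=[]
Op 3: conn=42 S1=28 S2=32 S3=39 S4=39 blocked=[]
Op 4: conn=31 S1=28 S2=21 S3=39 S4=39 blocked=[]
Op 5: conn=31 S1=47 S2=21 S3=39 S4=39 blocked=[]
Op 6: conn=15 S1=47 S2=5 S3=39 S4=39 blocked=[]
Op 7: conn=34 S1=47 S2=5 S3=39 S4=39 blocked=[]
Op 8: conn=27 S1=47 S2=-2 S3=39 S4=39 blocked=[2]
Op 9: conn=27 S1=69 S2=-2 S3=39 S4=39 blocked=[2]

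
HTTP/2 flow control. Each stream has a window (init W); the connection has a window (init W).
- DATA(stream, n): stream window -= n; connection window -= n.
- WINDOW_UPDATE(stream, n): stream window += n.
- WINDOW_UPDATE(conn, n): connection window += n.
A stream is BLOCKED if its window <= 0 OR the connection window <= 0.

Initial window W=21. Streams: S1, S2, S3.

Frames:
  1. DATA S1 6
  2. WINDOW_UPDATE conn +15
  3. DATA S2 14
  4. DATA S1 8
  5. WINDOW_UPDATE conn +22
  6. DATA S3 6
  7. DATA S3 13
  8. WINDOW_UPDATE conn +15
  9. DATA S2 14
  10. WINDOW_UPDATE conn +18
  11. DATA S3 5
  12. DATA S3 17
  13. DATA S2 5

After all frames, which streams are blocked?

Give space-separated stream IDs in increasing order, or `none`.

Answer: S2 S3

Derivation:
Op 1: conn=15 S1=15 S2=21 S3=21 blocked=[]
Op 2: conn=30 S1=15 S2=21 S3=21 blocked=[]
Op 3: conn=16 S1=15 S2=7 S3=21 blocked=[]
Op 4: conn=8 S1=7 S2=7 S3=21 blocked=[]
Op 5: conn=30 S1=7 S2=7 S3=21 blocked=[]
Op 6: conn=24 S1=7 S2=7 S3=15 blocked=[]
Op 7: conn=11 S1=7 S2=7 S3=2 blocked=[]
Op 8: conn=26 S1=7 S2=7 S3=2 blocked=[]
Op 9: conn=12 S1=7 S2=-7 S3=2 blocked=[2]
Op 10: conn=30 S1=7 S2=-7 S3=2 blocked=[2]
Op 11: conn=25 S1=7 S2=-7 S3=-3 blocked=[2, 3]
Op 12: conn=8 S1=7 S2=-7 S3=-20 blocked=[2, 3]
Op 13: conn=3 S1=7 S2=-12 S3=-20 blocked=[2, 3]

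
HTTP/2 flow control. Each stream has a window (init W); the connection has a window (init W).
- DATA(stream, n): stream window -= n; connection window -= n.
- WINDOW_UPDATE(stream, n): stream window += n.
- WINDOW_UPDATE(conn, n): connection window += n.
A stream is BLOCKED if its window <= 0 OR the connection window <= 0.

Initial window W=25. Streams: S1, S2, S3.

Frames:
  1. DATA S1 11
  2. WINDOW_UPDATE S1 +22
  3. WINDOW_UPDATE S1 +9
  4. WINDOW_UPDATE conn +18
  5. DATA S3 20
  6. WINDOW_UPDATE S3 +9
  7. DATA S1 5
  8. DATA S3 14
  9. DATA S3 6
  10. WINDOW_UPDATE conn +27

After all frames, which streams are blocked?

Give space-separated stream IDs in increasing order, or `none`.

Answer: S3

Derivation:
Op 1: conn=14 S1=14 S2=25 S3=25 blocked=[]
Op 2: conn=14 S1=36 S2=25 S3=25 blocked=[]
Op 3: conn=14 S1=45 S2=25 S3=25 blocked=[]
Op 4: conn=32 S1=45 S2=25 S3=25 blocked=[]
Op 5: conn=12 S1=45 S2=25 S3=5 blocked=[]
Op 6: conn=12 S1=45 S2=25 S3=14 blocked=[]
Op 7: conn=7 S1=40 S2=25 S3=14 blocked=[]
Op 8: conn=-7 S1=40 S2=25 S3=0 blocked=[1, 2, 3]
Op 9: conn=-13 S1=40 S2=25 S3=-6 blocked=[1, 2, 3]
Op 10: conn=14 S1=40 S2=25 S3=-6 blocked=[3]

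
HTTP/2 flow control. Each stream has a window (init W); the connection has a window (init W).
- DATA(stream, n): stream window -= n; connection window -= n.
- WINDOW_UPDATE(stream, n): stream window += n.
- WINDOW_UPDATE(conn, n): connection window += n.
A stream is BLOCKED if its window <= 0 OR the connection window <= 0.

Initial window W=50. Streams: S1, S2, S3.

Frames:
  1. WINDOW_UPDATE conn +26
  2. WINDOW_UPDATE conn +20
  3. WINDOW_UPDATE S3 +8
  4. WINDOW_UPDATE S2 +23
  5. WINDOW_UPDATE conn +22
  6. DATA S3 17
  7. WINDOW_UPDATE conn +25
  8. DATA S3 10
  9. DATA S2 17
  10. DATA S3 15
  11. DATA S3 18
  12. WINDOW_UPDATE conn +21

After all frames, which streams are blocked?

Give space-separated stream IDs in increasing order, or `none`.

Op 1: conn=76 S1=50 S2=50 S3=50 blocked=[]
Op 2: conn=96 S1=50 S2=50 S3=50 blocked=[]
Op 3: conn=96 S1=50 S2=50 S3=58 blocked=[]
Op 4: conn=96 S1=50 S2=73 S3=58 blocked=[]
Op 5: conn=118 S1=50 S2=73 S3=58 blocked=[]
Op 6: conn=101 S1=50 S2=73 S3=41 blocked=[]
Op 7: conn=126 S1=50 S2=73 S3=41 blocked=[]
Op 8: conn=116 S1=50 S2=73 S3=31 blocked=[]
Op 9: conn=99 S1=50 S2=56 S3=31 blocked=[]
Op 10: conn=84 S1=50 S2=56 S3=16 blocked=[]
Op 11: conn=66 S1=50 S2=56 S3=-2 blocked=[3]
Op 12: conn=87 S1=50 S2=56 S3=-2 blocked=[3]

Answer: S3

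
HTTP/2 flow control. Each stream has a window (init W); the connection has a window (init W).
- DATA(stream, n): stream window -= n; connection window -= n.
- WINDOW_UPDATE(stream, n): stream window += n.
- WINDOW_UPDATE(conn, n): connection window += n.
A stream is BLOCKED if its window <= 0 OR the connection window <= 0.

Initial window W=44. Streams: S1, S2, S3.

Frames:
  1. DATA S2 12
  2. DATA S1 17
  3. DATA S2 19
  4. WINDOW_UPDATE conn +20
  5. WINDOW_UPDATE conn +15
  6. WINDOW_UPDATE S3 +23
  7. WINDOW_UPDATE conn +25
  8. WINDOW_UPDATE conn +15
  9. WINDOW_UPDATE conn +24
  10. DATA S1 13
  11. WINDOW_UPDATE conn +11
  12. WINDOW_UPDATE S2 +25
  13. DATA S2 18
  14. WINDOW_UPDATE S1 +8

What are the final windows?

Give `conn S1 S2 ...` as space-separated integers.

Op 1: conn=32 S1=44 S2=32 S3=44 blocked=[]
Op 2: conn=15 S1=27 S2=32 S3=44 blocked=[]
Op 3: conn=-4 S1=27 S2=13 S3=44 blocked=[1, 2, 3]
Op 4: conn=16 S1=27 S2=13 S3=44 blocked=[]
Op 5: conn=31 S1=27 S2=13 S3=44 blocked=[]
Op 6: conn=31 S1=27 S2=13 S3=67 blocked=[]
Op 7: conn=56 S1=27 S2=13 S3=67 blocked=[]
Op 8: conn=71 S1=27 S2=13 S3=67 blocked=[]
Op 9: conn=95 S1=27 S2=13 S3=67 blocked=[]
Op 10: conn=82 S1=14 S2=13 S3=67 blocked=[]
Op 11: conn=93 S1=14 S2=13 S3=67 blocked=[]
Op 12: conn=93 S1=14 S2=38 S3=67 blocked=[]
Op 13: conn=75 S1=14 S2=20 S3=67 blocked=[]
Op 14: conn=75 S1=22 S2=20 S3=67 blocked=[]

Answer: 75 22 20 67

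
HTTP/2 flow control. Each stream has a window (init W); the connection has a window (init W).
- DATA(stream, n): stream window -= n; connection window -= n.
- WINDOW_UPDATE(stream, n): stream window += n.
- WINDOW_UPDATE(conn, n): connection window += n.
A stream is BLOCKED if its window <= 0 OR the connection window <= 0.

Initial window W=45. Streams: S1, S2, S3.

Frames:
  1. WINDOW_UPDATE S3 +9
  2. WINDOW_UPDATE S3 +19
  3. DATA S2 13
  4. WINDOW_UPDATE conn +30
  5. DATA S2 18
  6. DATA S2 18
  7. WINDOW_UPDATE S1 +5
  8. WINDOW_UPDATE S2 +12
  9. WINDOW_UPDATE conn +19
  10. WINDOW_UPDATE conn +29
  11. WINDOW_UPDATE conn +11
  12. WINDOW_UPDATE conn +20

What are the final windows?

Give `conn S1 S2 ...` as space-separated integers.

Op 1: conn=45 S1=45 S2=45 S3=54 blocked=[]
Op 2: conn=45 S1=45 S2=45 S3=73 blocked=[]
Op 3: conn=32 S1=45 S2=32 S3=73 blocked=[]
Op 4: conn=62 S1=45 S2=32 S3=73 blocked=[]
Op 5: conn=44 S1=45 S2=14 S3=73 blocked=[]
Op 6: conn=26 S1=45 S2=-4 S3=73 blocked=[2]
Op 7: conn=26 S1=50 S2=-4 S3=73 blocked=[2]
Op 8: conn=26 S1=50 S2=8 S3=73 blocked=[]
Op 9: conn=45 S1=50 S2=8 S3=73 blocked=[]
Op 10: conn=74 S1=50 S2=8 S3=73 blocked=[]
Op 11: conn=85 S1=50 S2=8 S3=73 blocked=[]
Op 12: conn=105 S1=50 S2=8 S3=73 blocked=[]

Answer: 105 50 8 73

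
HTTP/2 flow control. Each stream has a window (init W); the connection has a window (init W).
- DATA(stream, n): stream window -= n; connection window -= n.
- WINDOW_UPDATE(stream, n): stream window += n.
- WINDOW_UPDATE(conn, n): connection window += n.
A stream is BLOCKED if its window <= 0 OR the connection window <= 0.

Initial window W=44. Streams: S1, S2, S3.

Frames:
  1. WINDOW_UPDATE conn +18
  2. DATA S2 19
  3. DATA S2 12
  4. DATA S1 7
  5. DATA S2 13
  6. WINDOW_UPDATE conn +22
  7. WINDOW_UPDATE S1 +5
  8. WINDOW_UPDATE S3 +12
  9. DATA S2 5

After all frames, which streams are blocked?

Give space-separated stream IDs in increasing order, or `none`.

Op 1: conn=62 S1=44 S2=44 S3=44 blocked=[]
Op 2: conn=43 S1=44 S2=25 S3=44 blocked=[]
Op 3: conn=31 S1=44 S2=13 S3=44 blocked=[]
Op 4: conn=24 S1=37 S2=13 S3=44 blocked=[]
Op 5: conn=11 S1=37 S2=0 S3=44 blocked=[2]
Op 6: conn=33 S1=37 S2=0 S3=44 blocked=[2]
Op 7: conn=33 S1=42 S2=0 S3=44 blocked=[2]
Op 8: conn=33 S1=42 S2=0 S3=56 blocked=[2]
Op 9: conn=28 S1=42 S2=-5 S3=56 blocked=[2]

Answer: S2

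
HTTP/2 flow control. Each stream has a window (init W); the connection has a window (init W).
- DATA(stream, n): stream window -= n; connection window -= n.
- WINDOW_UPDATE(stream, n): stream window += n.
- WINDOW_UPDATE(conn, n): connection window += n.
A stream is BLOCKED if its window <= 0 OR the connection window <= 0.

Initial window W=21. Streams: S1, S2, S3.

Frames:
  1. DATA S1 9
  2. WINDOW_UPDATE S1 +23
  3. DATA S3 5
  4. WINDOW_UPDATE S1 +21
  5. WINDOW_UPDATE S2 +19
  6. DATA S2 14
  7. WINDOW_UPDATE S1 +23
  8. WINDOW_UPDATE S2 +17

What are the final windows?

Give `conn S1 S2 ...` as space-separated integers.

Answer: -7 79 43 16

Derivation:
Op 1: conn=12 S1=12 S2=21 S3=21 blocked=[]
Op 2: conn=12 S1=35 S2=21 S3=21 blocked=[]
Op 3: conn=7 S1=35 S2=21 S3=16 blocked=[]
Op 4: conn=7 S1=56 S2=21 S3=16 blocked=[]
Op 5: conn=7 S1=56 S2=40 S3=16 blocked=[]
Op 6: conn=-7 S1=56 S2=26 S3=16 blocked=[1, 2, 3]
Op 7: conn=-7 S1=79 S2=26 S3=16 blocked=[1, 2, 3]
Op 8: conn=-7 S1=79 S2=43 S3=16 blocked=[1, 2, 3]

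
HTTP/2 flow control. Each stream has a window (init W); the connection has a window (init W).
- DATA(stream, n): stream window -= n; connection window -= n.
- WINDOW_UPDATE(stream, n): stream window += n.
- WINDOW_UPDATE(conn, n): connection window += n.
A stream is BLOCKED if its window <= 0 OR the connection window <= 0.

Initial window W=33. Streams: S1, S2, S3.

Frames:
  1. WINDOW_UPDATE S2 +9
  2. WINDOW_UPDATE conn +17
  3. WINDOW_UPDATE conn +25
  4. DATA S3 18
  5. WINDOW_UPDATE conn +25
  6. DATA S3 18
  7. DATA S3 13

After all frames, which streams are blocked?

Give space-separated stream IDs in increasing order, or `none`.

Op 1: conn=33 S1=33 S2=42 S3=33 blocked=[]
Op 2: conn=50 S1=33 S2=42 S3=33 blocked=[]
Op 3: conn=75 S1=33 S2=42 S3=33 blocked=[]
Op 4: conn=57 S1=33 S2=42 S3=15 blocked=[]
Op 5: conn=82 S1=33 S2=42 S3=15 blocked=[]
Op 6: conn=64 S1=33 S2=42 S3=-3 blocked=[3]
Op 7: conn=51 S1=33 S2=42 S3=-16 blocked=[3]

Answer: S3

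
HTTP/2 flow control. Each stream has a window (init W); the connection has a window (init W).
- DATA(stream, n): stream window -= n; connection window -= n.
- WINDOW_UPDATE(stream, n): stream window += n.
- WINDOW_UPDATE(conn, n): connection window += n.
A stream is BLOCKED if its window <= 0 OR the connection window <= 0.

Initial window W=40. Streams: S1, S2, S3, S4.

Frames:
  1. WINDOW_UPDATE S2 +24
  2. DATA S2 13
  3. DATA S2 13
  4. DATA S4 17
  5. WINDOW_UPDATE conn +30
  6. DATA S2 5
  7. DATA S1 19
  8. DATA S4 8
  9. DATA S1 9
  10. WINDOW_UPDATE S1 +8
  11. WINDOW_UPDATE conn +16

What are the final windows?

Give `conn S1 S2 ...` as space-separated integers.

Op 1: conn=40 S1=40 S2=64 S3=40 S4=40 blocked=[]
Op 2: conn=27 S1=40 S2=51 S3=40 S4=40 blocked=[]
Op 3: conn=14 S1=40 S2=38 S3=40 S4=40 blocked=[]
Op 4: conn=-3 S1=40 S2=38 S3=40 S4=23 blocked=[1, 2, 3, 4]
Op 5: conn=27 S1=40 S2=38 S3=40 S4=23 blocked=[]
Op 6: conn=22 S1=40 S2=33 S3=40 S4=23 blocked=[]
Op 7: conn=3 S1=21 S2=33 S3=40 S4=23 blocked=[]
Op 8: conn=-5 S1=21 S2=33 S3=40 S4=15 blocked=[1, 2, 3, 4]
Op 9: conn=-14 S1=12 S2=33 S3=40 S4=15 blocked=[1, 2, 3, 4]
Op 10: conn=-14 S1=20 S2=33 S3=40 S4=15 blocked=[1, 2, 3, 4]
Op 11: conn=2 S1=20 S2=33 S3=40 S4=15 blocked=[]

Answer: 2 20 33 40 15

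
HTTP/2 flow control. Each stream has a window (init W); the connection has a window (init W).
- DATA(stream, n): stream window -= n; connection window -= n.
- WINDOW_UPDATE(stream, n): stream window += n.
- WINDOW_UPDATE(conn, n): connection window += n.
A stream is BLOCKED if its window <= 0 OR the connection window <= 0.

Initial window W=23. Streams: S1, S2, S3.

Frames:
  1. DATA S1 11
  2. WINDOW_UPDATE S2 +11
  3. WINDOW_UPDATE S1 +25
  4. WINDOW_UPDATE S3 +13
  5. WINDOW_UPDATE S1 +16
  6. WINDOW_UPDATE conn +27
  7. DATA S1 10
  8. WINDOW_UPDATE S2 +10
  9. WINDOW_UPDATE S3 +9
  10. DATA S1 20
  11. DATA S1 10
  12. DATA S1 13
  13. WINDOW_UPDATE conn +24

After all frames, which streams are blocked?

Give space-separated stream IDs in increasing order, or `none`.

Answer: S1

Derivation:
Op 1: conn=12 S1=12 S2=23 S3=23 blocked=[]
Op 2: conn=12 S1=12 S2=34 S3=23 blocked=[]
Op 3: conn=12 S1=37 S2=34 S3=23 blocked=[]
Op 4: conn=12 S1=37 S2=34 S3=36 blocked=[]
Op 5: conn=12 S1=53 S2=34 S3=36 blocked=[]
Op 6: conn=39 S1=53 S2=34 S3=36 blocked=[]
Op 7: conn=29 S1=43 S2=34 S3=36 blocked=[]
Op 8: conn=29 S1=43 S2=44 S3=36 blocked=[]
Op 9: conn=29 S1=43 S2=44 S3=45 blocked=[]
Op 10: conn=9 S1=23 S2=44 S3=45 blocked=[]
Op 11: conn=-1 S1=13 S2=44 S3=45 blocked=[1, 2, 3]
Op 12: conn=-14 S1=0 S2=44 S3=45 blocked=[1, 2, 3]
Op 13: conn=10 S1=0 S2=44 S3=45 blocked=[1]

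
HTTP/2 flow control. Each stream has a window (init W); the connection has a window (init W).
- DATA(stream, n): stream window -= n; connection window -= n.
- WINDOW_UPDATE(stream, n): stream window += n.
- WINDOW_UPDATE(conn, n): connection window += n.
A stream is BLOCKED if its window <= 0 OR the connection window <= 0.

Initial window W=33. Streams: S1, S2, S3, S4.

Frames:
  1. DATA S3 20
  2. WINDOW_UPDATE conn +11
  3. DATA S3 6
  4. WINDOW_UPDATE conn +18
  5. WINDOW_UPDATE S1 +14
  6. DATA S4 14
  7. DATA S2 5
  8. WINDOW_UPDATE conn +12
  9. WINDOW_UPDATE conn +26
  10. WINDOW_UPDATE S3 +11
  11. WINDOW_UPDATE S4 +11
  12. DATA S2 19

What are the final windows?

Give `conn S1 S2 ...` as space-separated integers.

Op 1: conn=13 S1=33 S2=33 S3=13 S4=33 blocked=[]
Op 2: conn=24 S1=33 S2=33 S3=13 S4=33 blocked=[]
Op 3: conn=18 S1=33 S2=33 S3=7 S4=33 blocked=[]
Op 4: conn=36 S1=33 S2=33 S3=7 S4=33 blocked=[]
Op 5: conn=36 S1=47 S2=33 S3=7 S4=33 blocked=[]
Op 6: conn=22 S1=47 S2=33 S3=7 S4=19 blocked=[]
Op 7: conn=17 S1=47 S2=28 S3=7 S4=19 blocked=[]
Op 8: conn=29 S1=47 S2=28 S3=7 S4=19 blocked=[]
Op 9: conn=55 S1=47 S2=28 S3=7 S4=19 blocked=[]
Op 10: conn=55 S1=47 S2=28 S3=18 S4=19 blocked=[]
Op 11: conn=55 S1=47 S2=28 S3=18 S4=30 blocked=[]
Op 12: conn=36 S1=47 S2=9 S3=18 S4=30 blocked=[]

Answer: 36 47 9 18 30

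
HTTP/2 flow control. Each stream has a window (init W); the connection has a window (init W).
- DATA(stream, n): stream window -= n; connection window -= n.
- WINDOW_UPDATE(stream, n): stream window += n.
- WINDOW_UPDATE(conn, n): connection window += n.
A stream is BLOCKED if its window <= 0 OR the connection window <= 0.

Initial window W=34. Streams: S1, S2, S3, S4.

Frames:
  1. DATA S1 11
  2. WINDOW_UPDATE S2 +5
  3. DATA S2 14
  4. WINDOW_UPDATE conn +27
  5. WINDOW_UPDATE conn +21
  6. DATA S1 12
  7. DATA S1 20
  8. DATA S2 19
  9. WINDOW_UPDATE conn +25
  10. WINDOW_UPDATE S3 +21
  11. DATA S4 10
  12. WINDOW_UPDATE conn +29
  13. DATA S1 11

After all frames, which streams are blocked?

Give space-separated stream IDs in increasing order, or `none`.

Op 1: conn=23 S1=23 S2=34 S3=34 S4=34 blocked=[]
Op 2: conn=23 S1=23 S2=39 S3=34 S4=34 blocked=[]
Op 3: conn=9 S1=23 S2=25 S3=34 S4=34 blocked=[]
Op 4: conn=36 S1=23 S2=25 S3=34 S4=34 blocked=[]
Op 5: conn=57 S1=23 S2=25 S3=34 S4=34 blocked=[]
Op 6: conn=45 S1=11 S2=25 S3=34 S4=34 blocked=[]
Op 7: conn=25 S1=-9 S2=25 S3=34 S4=34 blocked=[1]
Op 8: conn=6 S1=-9 S2=6 S3=34 S4=34 blocked=[1]
Op 9: conn=31 S1=-9 S2=6 S3=34 S4=34 blocked=[1]
Op 10: conn=31 S1=-9 S2=6 S3=55 S4=34 blocked=[1]
Op 11: conn=21 S1=-9 S2=6 S3=55 S4=24 blocked=[1]
Op 12: conn=50 S1=-9 S2=6 S3=55 S4=24 blocked=[1]
Op 13: conn=39 S1=-20 S2=6 S3=55 S4=24 blocked=[1]

Answer: S1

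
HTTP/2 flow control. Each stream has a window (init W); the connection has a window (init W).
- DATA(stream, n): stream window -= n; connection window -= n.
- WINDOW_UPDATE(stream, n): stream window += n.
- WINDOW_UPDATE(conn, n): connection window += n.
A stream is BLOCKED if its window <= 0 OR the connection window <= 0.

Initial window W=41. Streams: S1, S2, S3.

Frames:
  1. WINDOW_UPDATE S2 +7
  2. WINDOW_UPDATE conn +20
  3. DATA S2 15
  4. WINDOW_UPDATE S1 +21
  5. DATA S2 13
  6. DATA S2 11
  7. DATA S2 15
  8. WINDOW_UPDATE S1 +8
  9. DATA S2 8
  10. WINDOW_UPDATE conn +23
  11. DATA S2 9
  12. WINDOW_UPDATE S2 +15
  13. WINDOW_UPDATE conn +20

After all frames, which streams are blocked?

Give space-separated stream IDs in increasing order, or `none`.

Op 1: conn=41 S1=41 S2=48 S3=41 blocked=[]
Op 2: conn=61 S1=41 S2=48 S3=41 blocked=[]
Op 3: conn=46 S1=41 S2=33 S3=41 blocked=[]
Op 4: conn=46 S1=62 S2=33 S3=41 blocked=[]
Op 5: conn=33 S1=62 S2=20 S3=41 blocked=[]
Op 6: conn=22 S1=62 S2=9 S3=41 blocked=[]
Op 7: conn=7 S1=62 S2=-6 S3=41 blocked=[2]
Op 8: conn=7 S1=70 S2=-6 S3=41 blocked=[2]
Op 9: conn=-1 S1=70 S2=-14 S3=41 blocked=[1, 2, 3]
Op 10: conn=22 S1=70 S2=-14 S3=41 blocked=[2]
Op 11: conn=13 S1=70 S2=-23 S3=41 blocked=[2]
Op 12: conn=13 S1=70 S2=-8 S3=41 blocked=[2]
Op 13: conn=33 S1=70 S2=-8 S3=41 blocked=[2]

Answer: S2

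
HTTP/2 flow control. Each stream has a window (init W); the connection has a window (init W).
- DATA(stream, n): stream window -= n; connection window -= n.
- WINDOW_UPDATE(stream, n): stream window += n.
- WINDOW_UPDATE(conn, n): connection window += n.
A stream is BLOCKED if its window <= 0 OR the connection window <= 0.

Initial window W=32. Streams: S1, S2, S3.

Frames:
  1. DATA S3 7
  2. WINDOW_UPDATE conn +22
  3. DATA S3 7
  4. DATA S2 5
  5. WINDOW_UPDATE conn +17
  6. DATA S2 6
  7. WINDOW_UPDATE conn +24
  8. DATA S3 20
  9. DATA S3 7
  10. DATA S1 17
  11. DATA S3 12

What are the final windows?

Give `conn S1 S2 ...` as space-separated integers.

Answer: 14 15 21 -21

Derivation:
Op 1: conn=25 S1=32 S2=32 S3=25 blocked=[]
Op 2: conn=47 S1=32 S2=32 S3=25 blocked=[]
Op 3: conn=40 S1=32 S2=32 S3=18 blocked=[]
Op 4: conn=35 S1=32 S2=27 S3=18 blocked=[]
Op 5: conn=52 S1=32 S2=27 S3=18 blocked=[]
Op 6: conn=46 S1=32 S2=21 S3=18 blocked=[]
Op 7: conn=70 S1=32 S2=21 S3=18 blocked=[]
Op 8: conn=50 S1=32 S2=21 S3=-2 blocked=[3]
Op 9: conn=43 S1=32 S2=21 S3=-9 blocked=[3]
Op 10: conn=26 S1=15 S2=21 S3=-9 blocked=[3]
Op 11: conn=14 S1=15 S2=21 S3=-21 blocked=[3]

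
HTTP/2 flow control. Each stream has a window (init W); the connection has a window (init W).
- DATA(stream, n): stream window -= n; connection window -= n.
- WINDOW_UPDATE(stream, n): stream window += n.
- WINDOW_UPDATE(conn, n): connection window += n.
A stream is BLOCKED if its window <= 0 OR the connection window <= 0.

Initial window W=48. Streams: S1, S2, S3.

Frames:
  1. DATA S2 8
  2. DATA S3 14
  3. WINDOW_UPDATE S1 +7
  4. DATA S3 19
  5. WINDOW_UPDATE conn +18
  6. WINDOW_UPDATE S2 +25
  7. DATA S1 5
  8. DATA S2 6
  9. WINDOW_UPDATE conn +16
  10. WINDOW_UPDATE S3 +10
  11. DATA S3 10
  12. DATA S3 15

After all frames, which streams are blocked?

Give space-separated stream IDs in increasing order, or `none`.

Answer: S3

Derivation:
Op 1: conn=40 S1=48 S2=40 S3=48 blocked=[]
Op 2: conn=26 S1=48 S2=40 S3=34 blocked=[]
Op 3: conn=26 S1=55 S2=40 S3=34 blocked=[]
Op 4: conn=7 S1=55 S2=40 S3=15 blocked=[]
Op 5: conn=25 S1=55 S2=40 S3=15 blocked=[]
Op 6: conn=25 S1=55 S2=65 S3=15 blocked=[]
Op 7: conn=20 S1=50 S2=65 S3=15 blocked=[]
Op 8: conn=14 S1=50 S2=59 S3=15 blocked=[]
Op 9: conn=30 S1=50 S2=59 S3=15 blocked=[]
Op 10: conn=30 S1=50 S2=59 S3=25 blocked=[]
Op 11: conn=20 S1=50 S2=59 S3=15 blocked=[]
Op 12: conn=5 S1=50 S2=59 S3=0 blocked=[3]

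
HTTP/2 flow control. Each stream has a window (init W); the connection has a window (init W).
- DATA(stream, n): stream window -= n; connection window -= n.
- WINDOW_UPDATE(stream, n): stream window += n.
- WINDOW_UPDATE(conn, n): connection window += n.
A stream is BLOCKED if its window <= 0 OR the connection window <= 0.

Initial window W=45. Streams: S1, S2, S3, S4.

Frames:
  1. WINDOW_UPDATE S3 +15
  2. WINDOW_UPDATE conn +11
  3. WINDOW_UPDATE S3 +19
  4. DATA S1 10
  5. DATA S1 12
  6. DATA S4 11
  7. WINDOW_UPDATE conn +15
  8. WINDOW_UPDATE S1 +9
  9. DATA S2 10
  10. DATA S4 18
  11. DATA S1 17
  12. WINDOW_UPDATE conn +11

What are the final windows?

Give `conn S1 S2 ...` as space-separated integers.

Answer: 4 15 35 79 16

Derivation:
Op 1: conn=45 S1=45 S2=45 S3=60 S4=45 blocked=[]
Op 2: conn=56 S1=45 S2=45 S3=60 S4=45 blocked=[]
Op 3: conn=56 S1=45 S2=45 S3=79 S4=45 blocked=[]
Op 4: conn=46 S1=35 S2=45 S3=79 S4=45 blocked=[]
Op 5: conn=34 S1=23 S2=45 S3=79 S4=45 blocked=[]
Op 6: conn=23 S1=23 S2=45 S3=79 S4=34 blocked=[]
Op 7: conn=38 S1=23 S2=45 S3=79 S4=34 blocked=[]
Op 8: conn=38 S1=32 S2=45 S3=79 S4=34 blocked=[]
Op 9: conn=28 S1=32 S2=35 S3=79 S4=34 blocked=[]
Op 10: conn=10 S1=32 S2=35 S3=79 S4=16 blocked=[]
Op 11: conn=-7 S1=15 S2=35 S3=79 S4=16 blocked=[1, 2, 3, 4]
Op 12: conn=4 S1=15 S2=35 S3=79 S4=16 blocked=[]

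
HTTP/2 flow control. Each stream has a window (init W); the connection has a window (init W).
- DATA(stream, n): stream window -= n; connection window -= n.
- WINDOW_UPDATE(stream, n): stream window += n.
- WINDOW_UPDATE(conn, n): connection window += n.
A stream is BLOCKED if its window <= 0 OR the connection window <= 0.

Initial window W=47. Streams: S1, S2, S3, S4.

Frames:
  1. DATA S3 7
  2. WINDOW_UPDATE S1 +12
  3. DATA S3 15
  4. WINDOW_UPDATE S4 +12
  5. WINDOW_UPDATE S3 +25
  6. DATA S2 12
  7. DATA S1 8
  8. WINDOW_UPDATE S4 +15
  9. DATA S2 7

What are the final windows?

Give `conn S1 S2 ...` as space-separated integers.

Op 1: conn=40 S1=47 S2=47 S3=40 S4=47 blocked=[]
Op 2: conn=40 S1=59 S2=47 S3=40 S4=47 blocked=[]
Op 3: conn=25 S1=59 S2=47 S3=25 S4=47 blocked=[]
Op 4: conn=25 S1=59 S2=47 S3=25 S4=59 blocked=[]
Op 5: conn=25 S1=59 S2=47 S3=50 S4=59 blocked=[]
Op 6: conn=13 S1=59 S2=35 S3=50 S4=59 blocked=[]
Op 7: conn=5 S1=51 S2=35 S3=50 S4=59 blocked=[]
Op 8: conn=5 S1=51 S2=35 S3=50 S4=74 blocked=[]
Op 9: conn=-2 S1=51 S2=28 S3=50 S4=74 blocked=[1, 2, 3, 4]

Answer: -2 51 28 50 74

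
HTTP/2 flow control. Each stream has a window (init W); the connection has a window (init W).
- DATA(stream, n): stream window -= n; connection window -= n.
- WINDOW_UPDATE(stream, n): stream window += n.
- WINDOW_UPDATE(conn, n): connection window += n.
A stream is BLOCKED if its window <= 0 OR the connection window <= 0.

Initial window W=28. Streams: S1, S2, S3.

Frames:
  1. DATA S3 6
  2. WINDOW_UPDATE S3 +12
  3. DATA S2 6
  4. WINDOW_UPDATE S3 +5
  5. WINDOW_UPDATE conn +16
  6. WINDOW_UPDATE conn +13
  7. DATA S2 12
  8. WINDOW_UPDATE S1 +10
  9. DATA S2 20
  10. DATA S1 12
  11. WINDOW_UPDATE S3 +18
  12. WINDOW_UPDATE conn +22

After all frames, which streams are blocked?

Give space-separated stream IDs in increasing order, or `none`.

Op 1: conn=22 S1=28 S2=28 S3=22 blocked=[]
Op 2: conn=22 S1=28 S2=28 S3=34 blocked=[]
Op 3: conn=16 S1=28 S2=22 S3=34 blocked=[]
Op 4: conn=16 S1=28 S2=22 S3=39 blocked=[]
Op 5: conn=32 S1=28 S2=22 S3=39 blocked=[]
Op 6: conn=45 S1=28 S2=22 S3=39 blocked=[]
Op 7: conn=33 S1=28 S2=10 S3=39 blocked=[]
Op 8: conn=33 S1=38 S2=10 S3=39 blocked=[]
Op 9: conn=13 S1=38 S2=-10 S3=39 blocked=[2]
Op 10: conn=1 S1=26 S2=-10 S3=39 blocked=[2]
Op 11: conn=1 S1=26 S2=-10 S3=57 blocked=[2]
Op 12: conn=23 S1=26 S2=-10 S3=57 blocked=[2]

Answer: S2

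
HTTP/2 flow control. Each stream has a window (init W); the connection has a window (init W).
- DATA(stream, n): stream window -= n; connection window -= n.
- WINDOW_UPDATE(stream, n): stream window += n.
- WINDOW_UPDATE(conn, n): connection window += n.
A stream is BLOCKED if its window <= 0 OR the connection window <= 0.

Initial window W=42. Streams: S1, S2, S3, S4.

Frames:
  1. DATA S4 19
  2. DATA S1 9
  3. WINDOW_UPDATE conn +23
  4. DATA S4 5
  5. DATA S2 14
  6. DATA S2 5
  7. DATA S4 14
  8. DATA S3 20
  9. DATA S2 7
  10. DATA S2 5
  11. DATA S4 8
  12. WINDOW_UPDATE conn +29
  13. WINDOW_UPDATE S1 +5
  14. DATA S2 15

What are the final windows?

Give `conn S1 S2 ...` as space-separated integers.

Answer: -27 38 -4 22 -4

Derivation:
Op 1: conn=23 S1=42 S2=42 S3=42 S4=23 blocked=[]
Op 2: conn=14 S1=33 S2=42 S3=42 S4=23 blocked=[]
Op 3: conn=37 S1=33 S2=42 S3=42 S4=23 blocked=[]
Op 4: conn=32 S1=33 S2=42 S3=42 S4=18 blocked=[]
Op 5: conn=18 S1=33 S2=28 S3=42 S4=18 blocked=[]
Op 6: conn=13 S1=33 S2=23 S3=42 S4=18 blocked=[]
Op 7: conn=-1 S1=33 S2=23 S3=42 S4=4 blocked=[1, 2, 3, 4]
Op 8: conn=-21 S1=33 S2=23 S3=22 S4=4 blocked=[1, 2, 3, 4]
Op 9: conn=-28 S1=33 S2=16 S3=22 S4=4 blocked=[1, 2, 3, 4]
Op 10: conn=-33 S1=33 S2=11 S3=22 S4=4 blocked=[1, 2, 3, 4]
Op 11: conn=-41 S1=33 S2=11 S3=22 S4=-4 blocked=[1, 2, 3, 4]
Op 12: conn=-12 S1=33 S2=11 S3=22 S4=-4 blocked=[1, 2, 3, 4]
Op 13: conn=-12 S1=38 S2=11 S3=22 S4=-4 blocked=[1, 2, 3, 4]
Op 14: conn=-27 S1=38 S2=-4 S3=22 S4=-4 blocked=[1, 2, 3, 4]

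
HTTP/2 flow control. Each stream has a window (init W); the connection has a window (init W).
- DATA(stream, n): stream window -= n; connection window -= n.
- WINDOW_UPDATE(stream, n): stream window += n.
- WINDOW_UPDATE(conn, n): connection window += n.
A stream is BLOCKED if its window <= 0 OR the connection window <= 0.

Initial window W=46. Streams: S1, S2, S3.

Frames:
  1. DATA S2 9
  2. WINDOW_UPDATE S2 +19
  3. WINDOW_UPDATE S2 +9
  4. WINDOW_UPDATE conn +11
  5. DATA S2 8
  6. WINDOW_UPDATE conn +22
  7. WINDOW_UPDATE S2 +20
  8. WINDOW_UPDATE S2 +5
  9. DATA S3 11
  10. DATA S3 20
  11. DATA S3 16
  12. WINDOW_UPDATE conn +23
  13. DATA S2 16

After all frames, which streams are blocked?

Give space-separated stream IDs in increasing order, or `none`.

Op 1: conn=37 S1=46 S2=37 S3=46 blocked=[]
Op 2: conn=37 S1=46 S2=56 S3=46 blocked=[]
Op 3: conn=37 S1=46 S2=65 S3=46 blocked=[]
Op 4: conn=48 S1=46 S2=65 S3=46 blocked=[]
Op 5: conn=40 S1=46 S2=57 S3=46 blocked=[]
Op 6: conn=62 S1=46 S2=57 S3=46 blocked=[]
Op 7: conn=62 S1=46 S2=77 S3=46 blocked=[]
Op 8: conn=62 S1=46 S2=82 S3=46 blocked=[]
Op 9: conn=51 S1=46 S2=82 S3=35 blocked=[]
Op 10: conn=31 S1=46 S2=82 S3=15 blocked=[]
Op 11: conn=15 S1=46 S2=82 S3=-1 blocked=[3]
Op 12: conn=38 S1=46 S2=82 S3=-1 blocked=[3]
Op 13: conn=22 S1=46 S2=66 S3=-1 blocked=[3]

Answer: S3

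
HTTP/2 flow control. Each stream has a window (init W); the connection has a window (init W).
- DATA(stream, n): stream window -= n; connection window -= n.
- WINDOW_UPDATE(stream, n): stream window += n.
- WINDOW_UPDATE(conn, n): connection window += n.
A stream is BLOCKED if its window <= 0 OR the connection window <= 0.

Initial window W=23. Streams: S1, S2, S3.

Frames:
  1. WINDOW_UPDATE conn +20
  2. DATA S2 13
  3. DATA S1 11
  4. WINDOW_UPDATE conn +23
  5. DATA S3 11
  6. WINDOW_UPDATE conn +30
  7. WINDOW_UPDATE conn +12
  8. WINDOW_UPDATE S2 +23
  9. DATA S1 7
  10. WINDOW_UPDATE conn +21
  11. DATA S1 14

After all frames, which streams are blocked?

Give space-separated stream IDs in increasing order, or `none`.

Op 1: conn=43 S1=23 S2=23 S3=23 blocked=[]
Op 2: conn=30 S1=23 S2=10 S3=23 blocked=[]
Op 3: conn=19 S1=12 S2=10 S3=23 blocked=[]
Op 4: conn=42 S1=12 S2=10 S3=23 blocked=[]
Op 5: conn=31 S1=12 S2=10 S3=12 blocked=[]
Op 6: conn=61 S1=12 S2=10 S3=12 blocked=[]
Op 7: conn=73 S1=12 S2=10 S3=12 blocked=[]
Op 8: conn=73 S1=12 S2=33 S3=12 blocked=[]
Op 9: conn=66 S1=5 S2=33 S3=12 blocked=[]
Op 10: conn=87 S1=5 S2=33 S3=12 blocked=[]
Op 11: conn=73 S1=-9 S2=33 S3=12 blocked=[1]

Answer: S1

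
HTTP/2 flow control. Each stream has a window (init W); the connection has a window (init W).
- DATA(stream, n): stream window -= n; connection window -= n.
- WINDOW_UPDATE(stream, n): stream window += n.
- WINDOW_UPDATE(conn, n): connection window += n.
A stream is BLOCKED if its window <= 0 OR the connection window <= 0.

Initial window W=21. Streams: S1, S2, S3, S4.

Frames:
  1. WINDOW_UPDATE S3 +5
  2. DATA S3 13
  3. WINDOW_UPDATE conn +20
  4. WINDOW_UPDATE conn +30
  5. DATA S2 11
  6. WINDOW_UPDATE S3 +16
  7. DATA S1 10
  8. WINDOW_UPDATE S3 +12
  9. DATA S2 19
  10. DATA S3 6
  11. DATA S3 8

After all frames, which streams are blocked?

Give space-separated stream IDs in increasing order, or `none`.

Op 1: conn=21 S1=21 S2=21 S3=26 S4=21 blocked=[]
Op 2: conn=8 S1=21 S2=21 S3=13 S4=21 blocked=[]
Op 3: conn=28 S1=21 S2=21 S3=13 S4=21 blocked=[]
Op 4: conn=58 S1=21 S2=21 S3=13 S4=21 blocked=[]
Op 5: conn=47 S1=21 S2=10 S3=13 S4=21 blocked=[]
Op 6: conn=47 S1=21 S2=10 S3=29 S4=21 blocked=[]
Op 7: conn=37 S1=11 S2=10 S3=29 S4=21 blocked=[]
Op 8: conn=37 S1=11 S2=10 S3=41 S4=21 blocked=[]
Op 9: conn=18 S1=11 S2=-9 S3=41 S4=21 blocked=[2]
Op 10: conn=12 S1=11 S2=-9 S3=35 S4=21 blocked=[2]
Op 11: conn=4 S1=11 S2=-9 S3=27 S4=21 blocked=[2]

Answer: S2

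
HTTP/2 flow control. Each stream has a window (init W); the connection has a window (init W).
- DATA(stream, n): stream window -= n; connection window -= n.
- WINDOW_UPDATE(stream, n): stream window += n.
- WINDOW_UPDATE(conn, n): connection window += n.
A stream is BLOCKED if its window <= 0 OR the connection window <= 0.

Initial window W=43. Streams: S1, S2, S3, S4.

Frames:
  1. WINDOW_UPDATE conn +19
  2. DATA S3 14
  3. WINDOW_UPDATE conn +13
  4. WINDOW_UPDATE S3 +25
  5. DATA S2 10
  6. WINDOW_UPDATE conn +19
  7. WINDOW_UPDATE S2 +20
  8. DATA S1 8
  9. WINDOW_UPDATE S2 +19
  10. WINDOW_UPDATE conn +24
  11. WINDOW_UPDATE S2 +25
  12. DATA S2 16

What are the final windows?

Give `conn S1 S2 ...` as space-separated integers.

Answer: 70 35 81 54 43

Derivation:
Op 1: conn=62 S1=43 S2=43 S3=43 S4=43 blocked=[]
Op 2: conn=48 S1=43 S2=43 S3=29 S4=43 blocked=[]
Op 3: conn=61 S1=43 S2=43 S3=29 S4=43 blocked=[]
Op 4: conn=61 S1=43 S2=43 S3=54 S4=43 blocked=[]
Op 5: conn=51 S1=43 S2=33 S3=54 S4=43 blocked=[]
Op 6: conn=70 S1=43 S2=33 S3=54 S4=43 blocked=[]
Op 7: conn=70 S1=43 S2=53 S3=54 S4=43 blocked=[]
Op 8: conn=62 S1=35 S2=53 S3=54 S4=43 blocked=[]
Op 9: conn=62 S1=35 S2=72 S3=54 S4=43 blocked=[]
Op 10: conn=86 S1=35 S2=72 S3=54 S4=43 blocked=[]
Op 11: conn=86 S1=35 S2=97 S3=54 S4=43 blocked=[]
Op 12: conn=70 S1=35 S2=81 S3=54 S4=43 blocked=[]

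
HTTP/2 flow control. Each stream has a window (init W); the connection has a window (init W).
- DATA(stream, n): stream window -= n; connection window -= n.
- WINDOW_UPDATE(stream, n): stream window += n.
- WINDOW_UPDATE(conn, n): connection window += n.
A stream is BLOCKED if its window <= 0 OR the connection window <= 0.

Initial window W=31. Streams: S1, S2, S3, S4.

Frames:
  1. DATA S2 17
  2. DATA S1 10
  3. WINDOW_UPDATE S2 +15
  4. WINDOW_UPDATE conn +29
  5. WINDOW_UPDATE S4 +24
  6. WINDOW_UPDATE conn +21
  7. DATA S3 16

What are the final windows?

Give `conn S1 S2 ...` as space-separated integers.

Op 1: conn=14 S1=31 S2=14 S3=31 S4=31 blocked=[]
Op 2: conn=4 S1=21 S2=14 S3=31 S4=31 blocked=[]
Op 3: conn=4 S1=21 S2=29 S3=31 S4=31 blocked=[]
Op 4: conn=33 S1=21 S2=29 S3=31 S4=31 blocked=[]
Op 5: conn=33 S1=21 S2=29 S3=31 S4=55 blocked=[]
Op 6: conn=54 S1=21 S2=29 S3=31 S4=55 blocked=[]
Op 7: conn=38 S1=21 S2=29 S3=15 S4=55 blocked=[]

Answer: 38 21 29 15 55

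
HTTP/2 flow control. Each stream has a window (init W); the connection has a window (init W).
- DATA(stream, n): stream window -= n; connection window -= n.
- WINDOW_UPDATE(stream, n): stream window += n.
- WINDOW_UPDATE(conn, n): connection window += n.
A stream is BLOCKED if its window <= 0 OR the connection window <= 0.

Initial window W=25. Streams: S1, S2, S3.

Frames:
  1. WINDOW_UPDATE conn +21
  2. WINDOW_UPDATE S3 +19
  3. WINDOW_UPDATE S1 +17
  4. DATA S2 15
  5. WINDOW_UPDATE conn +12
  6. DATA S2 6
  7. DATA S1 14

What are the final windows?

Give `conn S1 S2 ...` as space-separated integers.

Op 1: conn=46 S1=25 S2=25 S3=25 blocked=[]
Op 2: conn=46 S1=25 S2=25 S3=44 blocked=[]
Op 3: conn=46 S1=42 S2=25 S3=44 blocked=[]
Op 4: conn=31 S1=42 S2=10 S3=44 blocked=[]
Op 5: conn=43 S1=42 S2=10 S3=44 blocked=[]
Op 6: conn=37 S1=42 S2=4 S3=44 blocked=[]
Op 7: conn=23 S1=28 S2=4 S3=44 blocked=[]

Answer: 23 28 4 44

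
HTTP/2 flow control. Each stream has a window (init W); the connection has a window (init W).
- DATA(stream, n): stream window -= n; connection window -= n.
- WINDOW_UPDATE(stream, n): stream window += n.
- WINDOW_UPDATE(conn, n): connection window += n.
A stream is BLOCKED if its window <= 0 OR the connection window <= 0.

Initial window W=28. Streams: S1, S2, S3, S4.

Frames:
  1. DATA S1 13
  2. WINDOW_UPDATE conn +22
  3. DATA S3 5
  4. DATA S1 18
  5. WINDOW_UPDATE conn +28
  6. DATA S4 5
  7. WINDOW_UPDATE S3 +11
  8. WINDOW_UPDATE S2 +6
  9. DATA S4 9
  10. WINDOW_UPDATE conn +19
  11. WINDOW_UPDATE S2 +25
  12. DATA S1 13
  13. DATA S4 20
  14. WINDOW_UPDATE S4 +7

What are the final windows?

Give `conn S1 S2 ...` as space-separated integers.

Op 1: conn=15 S1=15 S2=28 S3=28 S4=28 blocked=[]
Op 2: conn=37 S1=15 S2=28 S3=28 S4=28 blocked=[]
Op 3: conn=32 S1=15 S2=28 S3=23 S4=28 blocked=[]
Op 4: conn=14 S1=-3 S2=28 S3=23 S4=28 blocked=[1]
Op 5: conn=42 S1=-3 S2=28 S3=23 S4=28 blocked=[1]
Op 6: conn=37 S1=-3 S2=28 S3=23 S4=23 blocked=[1]
Op 7: conn=37 S1=-3 S2=28 S3=34 S4=23 blocked=[1]
Op 8: conn=37 S1=-3 S2=34 S3=34 S4=23 blocked=[1]
Op 9: conn=28 S1=-3 S2=34 S3=34 S4=14 blocked=[1]
Op 10: conn=47 S1=-3 S2=34 S3=34 S4=14 blocked=[1]
Op 11: conn=47 S1=-3 S2=59 S3=34 S4=14 blocked=[1]
Op 12: conn=34 S1=-16 S2=59 S3=34 S4=14 blocked=[1]
Op 13: conn=14 S1=-16 S2=59 S3=34 S4=-6 blocked=[1, 4]
Op 14: conn=14 S1=-16 S2=59 S3=34 S4=1 blocked=[1]

Answer: 14 -16 59 34 1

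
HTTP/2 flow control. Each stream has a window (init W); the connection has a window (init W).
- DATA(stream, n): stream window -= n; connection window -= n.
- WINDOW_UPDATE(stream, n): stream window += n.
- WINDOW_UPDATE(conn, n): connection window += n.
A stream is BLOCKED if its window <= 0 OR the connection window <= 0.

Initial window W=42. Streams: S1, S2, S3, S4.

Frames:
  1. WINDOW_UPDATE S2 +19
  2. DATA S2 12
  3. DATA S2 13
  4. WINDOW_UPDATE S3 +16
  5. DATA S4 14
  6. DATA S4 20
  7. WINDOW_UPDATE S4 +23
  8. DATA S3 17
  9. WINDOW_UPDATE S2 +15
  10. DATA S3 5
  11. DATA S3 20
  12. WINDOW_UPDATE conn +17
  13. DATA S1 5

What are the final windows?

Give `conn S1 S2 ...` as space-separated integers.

Op 1: conn=42 S1=42 S2=61 S3=42 S4=42 blocked=[]
Op 2: conn=30 S1=42 S2=49 S3=42 S4=42 blocked=[]
Op 3: conn=17 S1=42 S2=36 S3=42 S4=42 blocked=[]
Op 4: conn=17 S1=42 S2=36 S3=58 S4=42 blocked=[]
Op 5: conn=3 S1=42 S2=36 S3=58 S4=28 blocked=[]
Op 6: conn=-17 S1=42 S2=36 S3=58 S4=8 blocked=[1, 2, 3, 4]
Op 7: conn=-17 S1=42 S2=36 S3=58 S4=31 blocked=[1, 2, 3, 4]
Op 8: conn=-34 S1=42 S2=36 S3=41 S4=31 blocked=[1, 2, 3, 4]
Op 9: conn=-34 S1=42 S2=51 S3=41 S4=31 blocked=[1, 2, 3, 4]
Op 10: conn=-39 S1=42 S2=51 S3=36 S4=31 blocked=[1, 2, 3, 4]
Op 11: conn=-59 S1=42 S2=51 S3=16 S4=31 blocked=[1, 2, 3, 4]
Op 12: conn=-42 S1=42 S2=51 S3=16 S4=31 blocked=[1, 2, 3, 4]
Op 13: conn=-47 S1=37 S2=51 S3=16 S4=31 blocked=[1, 2, 3, 4]

Answer: -47 37 51 16 31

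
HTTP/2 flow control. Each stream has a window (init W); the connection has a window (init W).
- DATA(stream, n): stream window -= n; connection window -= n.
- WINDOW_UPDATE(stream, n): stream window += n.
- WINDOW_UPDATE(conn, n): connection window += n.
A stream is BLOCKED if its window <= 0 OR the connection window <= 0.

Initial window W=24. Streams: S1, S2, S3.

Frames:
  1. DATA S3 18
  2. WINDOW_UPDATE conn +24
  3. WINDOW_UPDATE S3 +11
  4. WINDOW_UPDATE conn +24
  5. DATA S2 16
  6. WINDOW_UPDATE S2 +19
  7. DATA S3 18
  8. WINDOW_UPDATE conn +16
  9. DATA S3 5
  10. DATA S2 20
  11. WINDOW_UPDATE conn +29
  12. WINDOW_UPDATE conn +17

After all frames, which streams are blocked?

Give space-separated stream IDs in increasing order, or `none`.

Answer: S3

Derivation:
Op 1: conn=6 S1=24 S2=24 S3=6 blocked=[]
Op 2: conn=30 S1=24 S2=24 S3=6 blocked=[]
Op 3: conn=30 S1=24 S2=24 S3=17 blocked=[]
Op 4: conn=54 S1=24 S2=24 S3=17 blocked=[]
Op 5: conn=38 S1=24 S2=8 S3=17 blocked=[]
Op 6: conn=38 S1=24 S2=27 S3=17 blocked=[]
Op 7: conn=20 S1=24 S2=27 S3=-1 blocked=[3]
Op 8: conn=36 S1=24 S2=27 S3=-1 blocked=[3]
Op 9: conn=31 S1=24 S2=27 S3=-6 blocked=[3]
Op 10: conn=11 S1=24 S2=7 S3=-6 blocked=[3]
Op 11: conn=40 S1=24 S2=7 S3=-6 blocked=[3]
Op 12: conn=57 S1=24 S2=7 S3=-6 blocked=[3]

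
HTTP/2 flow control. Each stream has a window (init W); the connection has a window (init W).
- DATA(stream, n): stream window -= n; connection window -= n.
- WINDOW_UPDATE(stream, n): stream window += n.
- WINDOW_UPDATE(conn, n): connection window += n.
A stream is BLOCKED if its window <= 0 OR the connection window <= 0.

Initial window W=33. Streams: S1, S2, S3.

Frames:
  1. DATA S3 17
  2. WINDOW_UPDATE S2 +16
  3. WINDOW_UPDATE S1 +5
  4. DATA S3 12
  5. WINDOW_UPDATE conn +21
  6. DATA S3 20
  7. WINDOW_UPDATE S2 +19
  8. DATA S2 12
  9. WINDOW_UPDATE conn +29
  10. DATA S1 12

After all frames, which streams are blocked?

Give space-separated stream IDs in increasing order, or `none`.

Op 1: conn=16 S1=33 S2=33 S3=16 blocked=[]
Op 2: conn=16 S1=33 S2=49 S3=16 blocked=[]
Op 3: conn=16 S1=38 S2=49 S3=16 blocked=[]
Op 4: conn=4 S1=38 S2=49 S3=4 blocked=[]
Op 5: conn=25 S1=38 S2=49 S3=4 blocked=[]
Op 6: conn=5 S1=38 S2=49 S3=-16 blocked=[3]
Op 7: conn=5 S1=38 S2=68 S3=-16 blocked=[3]
Op 8: conn=-7 S1=38 S2=56 S3=-16 blocked=[1, 2, 3]
Op 9: conn=22 S1=38 S2=56 S3=-16 blocked=[3]
Op 10: conn=10 S1=26 S2=56 S3=-16 blocked=[3]

Answer: S3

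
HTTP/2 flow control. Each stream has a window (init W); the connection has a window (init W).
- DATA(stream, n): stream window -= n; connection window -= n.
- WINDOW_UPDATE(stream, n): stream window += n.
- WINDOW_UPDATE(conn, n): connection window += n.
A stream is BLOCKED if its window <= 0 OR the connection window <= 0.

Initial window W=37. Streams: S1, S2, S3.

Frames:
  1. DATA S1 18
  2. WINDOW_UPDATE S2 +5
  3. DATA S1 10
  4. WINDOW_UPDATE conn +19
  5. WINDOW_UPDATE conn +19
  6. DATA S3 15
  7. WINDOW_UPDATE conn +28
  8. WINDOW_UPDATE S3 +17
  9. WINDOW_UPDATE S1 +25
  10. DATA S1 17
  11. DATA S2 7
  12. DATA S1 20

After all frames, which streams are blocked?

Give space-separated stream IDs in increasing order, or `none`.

Op 1: conn=19 S1=19 S2=37 S3=37 blocked=[]
Op 2: conn=19 S1=19 S2=42 S3=37 blocked=[]
Op 3: conn=9 S1=9 S2=42 S3=37 blocked=[]
Op 4: conn=28 S1=9 S2=42 S3=37 blocked=[]
Op 5: conn=47 S1=9 S2=42 S3=37 blocked=[]
Op 6: conn=32 S1=9 S2=42 S3=22 blocked=[]
Op 7: conn=60 S1=9 S2=42 S3=22 blocked=[]
Op 8: conn=60 S1=9 S2=42 S3=39 blocked=[]
Op 9: conn=60 S1=34 S2=42 S3=39 blocked=[]
Op 10: conn=43 S1=17 S2=42 S3=39 blocked=[]
Op 11: conn=36 S1=17 S2=35 S3=39 blocked=[]
Op 12: conn=16 S1=-3 S2=35 S3=39 blocked=[1]

Answer: S1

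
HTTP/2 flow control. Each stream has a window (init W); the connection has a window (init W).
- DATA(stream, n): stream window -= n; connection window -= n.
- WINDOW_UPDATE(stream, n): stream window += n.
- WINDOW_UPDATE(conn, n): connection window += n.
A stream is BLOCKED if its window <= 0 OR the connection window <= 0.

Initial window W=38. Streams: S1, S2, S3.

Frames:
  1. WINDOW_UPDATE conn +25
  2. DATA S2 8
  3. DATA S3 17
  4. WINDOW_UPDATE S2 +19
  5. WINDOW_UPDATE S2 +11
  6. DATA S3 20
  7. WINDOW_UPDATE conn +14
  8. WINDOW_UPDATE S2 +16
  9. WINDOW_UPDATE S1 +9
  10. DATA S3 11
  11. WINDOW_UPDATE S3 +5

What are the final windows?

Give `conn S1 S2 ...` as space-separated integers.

Op 1: conn=63 S1=38 S2=38 S3=38 blocked=[]
Op 2: conn=55 S1=38 S2=30 S3=38 blocked=[]
Op 3: conn=38 S1=38 S2=30 S3=21 blocked=[]
Op 4: conn=38 S1=38 S2=49 S3=21 blocked=[]
Op 5: conn=38 S1=38 S2=60 S3=21 blocked=[]
Op 6: conn=18 S1=38 S2=60 S3=1 blocked=[]
Op 7: conn=32 S1=38 S2=60 S3=1 blocked=[]
Op 8: conn=32 S1=38 S2=76 S3=1 blocked=[]
Op 9: conn=32 S1=47 S2=76 S3=1 blocked=[]
Op 10: conn=21 S1=47 S2=76 S3=-10 blocked=[3]
Op 11: conn=21 S1=47 S2=76 S3=-5 blocked=[3]

Answer: 21 47 76 -5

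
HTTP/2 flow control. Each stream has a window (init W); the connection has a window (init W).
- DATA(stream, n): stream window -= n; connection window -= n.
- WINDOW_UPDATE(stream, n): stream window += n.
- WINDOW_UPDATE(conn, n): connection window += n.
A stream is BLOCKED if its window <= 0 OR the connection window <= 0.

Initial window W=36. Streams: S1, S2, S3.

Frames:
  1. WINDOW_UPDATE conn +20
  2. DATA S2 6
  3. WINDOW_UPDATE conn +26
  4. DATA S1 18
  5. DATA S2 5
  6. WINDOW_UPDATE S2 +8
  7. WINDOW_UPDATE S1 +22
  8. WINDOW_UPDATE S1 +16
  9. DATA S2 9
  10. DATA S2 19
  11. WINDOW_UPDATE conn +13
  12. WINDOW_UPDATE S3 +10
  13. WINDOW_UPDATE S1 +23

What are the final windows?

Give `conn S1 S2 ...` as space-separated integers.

Answer: 38 79 5 46

Derivation:
Op 1: conn=56 S1=36 S2=36 S3=36 blocked=[]
Op 2: conn=50 S1=36 S2=30 S3=36 blocked=[]
Op 3: conn=76 S1=36 S2=30 S3=36 blocked=[]
Op 4: conn=58 S1=18 S2=30 S3=36 blocked=[]
Op 5: conn=53 S1=18 S2=25 S3=36 blocked=[]
Op 6: conn=53 S1=18 S2=33 S3=36 blocked=[]
Op 7: conn=53 S1=40 S2=33 S3=36 blocked=[]
Op 8: conn=53 S1=56 S2=33 S3=36 blocked=[]
Op 9: conn=44 S1=56 S2=24 S3=36 blocked=[]
Op 10: conn=25 S1=56 S2=5 S3=36 blocked=[]
Op 11: conn=38 S1=56 S2=5 S3=36 blocked=[]
Op 12: conn=38 S1=56 S2=5 S3=46 blocked=[]
Op 13: conn=38 S1=79 S2=5 S3=46 blocked=[]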